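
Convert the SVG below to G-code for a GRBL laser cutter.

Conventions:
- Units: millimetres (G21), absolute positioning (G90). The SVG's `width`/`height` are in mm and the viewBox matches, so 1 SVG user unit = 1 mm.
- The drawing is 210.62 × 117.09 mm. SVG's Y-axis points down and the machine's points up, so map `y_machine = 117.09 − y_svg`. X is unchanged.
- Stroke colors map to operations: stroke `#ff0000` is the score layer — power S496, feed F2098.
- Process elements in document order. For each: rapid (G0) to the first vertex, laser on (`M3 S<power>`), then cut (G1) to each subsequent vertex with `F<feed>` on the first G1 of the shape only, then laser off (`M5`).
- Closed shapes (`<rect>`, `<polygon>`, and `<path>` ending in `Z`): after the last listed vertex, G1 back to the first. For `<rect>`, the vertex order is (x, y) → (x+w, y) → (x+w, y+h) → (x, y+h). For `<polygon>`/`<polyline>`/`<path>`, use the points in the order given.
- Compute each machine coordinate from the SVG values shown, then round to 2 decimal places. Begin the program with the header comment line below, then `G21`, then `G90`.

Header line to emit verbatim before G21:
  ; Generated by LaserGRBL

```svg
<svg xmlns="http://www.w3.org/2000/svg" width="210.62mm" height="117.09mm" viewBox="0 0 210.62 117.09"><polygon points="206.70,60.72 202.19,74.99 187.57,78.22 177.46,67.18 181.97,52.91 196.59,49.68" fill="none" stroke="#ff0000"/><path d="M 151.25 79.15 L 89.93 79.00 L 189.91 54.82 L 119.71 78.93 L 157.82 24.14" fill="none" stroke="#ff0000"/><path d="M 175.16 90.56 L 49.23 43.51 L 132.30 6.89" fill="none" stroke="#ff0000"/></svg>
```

; Generated by LaserGRBL
G21
G90
G0 X206.70 Y56.37
M3 S496
G1 X202.19 Y42.10 F2098
G1 X187.57 Y38.87
G1 X177.46 Y49.91
G1 X181.97 Y64.18
G1 X196.59 Y67.41
G1 X206.70 Y56.37
M5
G0 X151.25 Y37.94
M3 S496
G1 X89.93 Y38.09 F2098
G1 X189.91 Y62.27
G1 X119.71 Y38.16
G1 X157.82 Y92.95
M5
G0 X175.16 Y26.53
M3 S496
G1 X49.23 Y73.58 F2098
G1 X132.30 Y110.20
M5

1 u = 1 mm; y_m = 117.09 − y.

[1] `<polygon>` regular polygon, #ff0000→score S496 F2098: (206.70,56.37) → (202.19,42.10) → (187.57,38.87) → (177.46,49.91) → (181.97,64.18) → (196.59,67.41) → (206.70,56.37) (closed)

[2] `<path>` open polyline, #ff0000→score S496 F2098: (151.25,37.94) → (89.93,38.09) → (189.91,62.27) → (119.71,38.16) → (157.82,92.95)

[3] `<path>` open polyline, #ff0000→score S496 F2098: (175.16,26.53) → (49.23,73.58) → (132.30,110.20)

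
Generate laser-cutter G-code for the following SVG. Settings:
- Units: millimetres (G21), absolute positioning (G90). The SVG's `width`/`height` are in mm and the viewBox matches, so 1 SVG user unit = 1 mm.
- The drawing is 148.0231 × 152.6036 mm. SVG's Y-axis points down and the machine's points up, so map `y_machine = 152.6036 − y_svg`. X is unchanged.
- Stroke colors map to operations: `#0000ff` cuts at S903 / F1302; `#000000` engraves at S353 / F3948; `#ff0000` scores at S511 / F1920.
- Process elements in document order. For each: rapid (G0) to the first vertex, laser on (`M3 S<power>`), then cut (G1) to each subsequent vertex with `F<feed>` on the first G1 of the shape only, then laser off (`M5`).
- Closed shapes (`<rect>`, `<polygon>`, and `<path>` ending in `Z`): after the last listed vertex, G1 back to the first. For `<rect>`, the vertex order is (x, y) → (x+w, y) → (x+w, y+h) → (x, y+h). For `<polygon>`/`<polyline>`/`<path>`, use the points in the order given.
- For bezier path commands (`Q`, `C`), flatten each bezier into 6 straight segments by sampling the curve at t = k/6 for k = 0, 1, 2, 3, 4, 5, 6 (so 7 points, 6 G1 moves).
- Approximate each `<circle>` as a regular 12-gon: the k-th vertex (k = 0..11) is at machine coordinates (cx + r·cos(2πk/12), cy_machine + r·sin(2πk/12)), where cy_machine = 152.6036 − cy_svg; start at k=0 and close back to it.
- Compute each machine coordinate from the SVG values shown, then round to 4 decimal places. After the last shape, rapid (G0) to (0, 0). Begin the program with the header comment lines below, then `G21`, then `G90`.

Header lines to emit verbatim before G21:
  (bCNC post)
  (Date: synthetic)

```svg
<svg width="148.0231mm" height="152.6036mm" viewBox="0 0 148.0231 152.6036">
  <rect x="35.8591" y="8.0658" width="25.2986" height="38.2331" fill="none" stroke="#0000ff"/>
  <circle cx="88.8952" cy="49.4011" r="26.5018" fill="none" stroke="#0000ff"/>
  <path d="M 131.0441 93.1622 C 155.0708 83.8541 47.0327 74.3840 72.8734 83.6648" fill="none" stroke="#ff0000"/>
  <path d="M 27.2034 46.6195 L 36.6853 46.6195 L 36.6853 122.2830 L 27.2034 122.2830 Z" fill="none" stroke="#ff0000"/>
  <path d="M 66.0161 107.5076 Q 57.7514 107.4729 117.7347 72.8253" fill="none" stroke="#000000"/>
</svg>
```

(bCNC post)
(Date: synthetic)
G21
G90
G0 X35.8591 Y144.5378
M3 S903
G1 X61.1577 Y144.5378 F1302
G1 X61.1577 Y106.3047
G1 X35.8591 Y106.3047
G1 X35.8591 Y144.5378
M5
G0 X115.3970 Y103.2025
M3 S903
G1 X111.8464 Y116.4534 F1302
G1 X102.1461 Y126.1537
G1 X88.8952 Y129.7043
G1 X75.6443 Y126.1537
G1 X65.9440 Y116.4534
G1 X62.3934 Y103.2025
G1 X65.9440 Y89.9516
G1 X75.6443 Y80.2513
G1 X88.8952 Y76.7007
G1 X102.1461 Y80.2513
G1 X111.8464 Y89.9516
G1 X115.3970 Y103.2025
M5
G0 X131.0441 Y59.4414
M3 S511
G1 X133.2833 Y64.0214 F1920
G1 X120.8990 Y68.1030
G1 X101.2785 Y71.1609
G1 X81.8092 Y72.6698
G1 X69.8784 Y72.1042
G1 X72.8734 Y68.9388
M5
G0 X27.2034 Y105.9841
M3 S511
G1 X36.6853 Y105.9841 F1920
G1 X36.6853 Y30.3206
G1 X27.2034 Y30.3206
G1 X27.2034 Y105.9841
M5
G0 X66.0161 Y45.0960
M3 S353
G1 X65.1570 Y46.0690 F3948
G1 X68.0894 Y48.9650
G1 X74.8134 Y53.7839
G1 X85.3289 Y60.5258
G1 X99.6360 Y69.1906
G1 X117.7347 Y79.7783
M5
G0 X0.0000 Y0.0000

viewBox `0 0 148.0231 152.6036` with mm width/height → 1 unit = 1 mm. Flip: y_m = 152.6036 − y_svg.

**Shape 1** — `<rect>` rectangle, stroke `#0000ff` → cut (S903, F1302). Machine vertices: (35.8591,144.5378) → (61.1577,144.5378) → (61.1577,106.3047) → (35.8591,106.3047) → (35.8591,144.5378). Closed: final G1 returns to the first vertex.

**Shape 2** — `<circle>` circle, stroke `#0000ff` → cut (S903, F1302). Machine vertices: (115.3970,103.2025) → (111.8464,116.4534) → (102.1461,126.1537) → (88.8952,129.7043) → (75.6443,126.1537) → (65.9440,116.4534) → (62.3934,103.2025) → (65.9440,89.9516) → (75.6443,80.2513) → (88.8952,76.7007) → (102.1461,80.2513) → (111.8464,89.9516) → (115.3970,103.2025). Closed: final G1 returns to the first vertex.

**Shape 3** — `<path>` cubic bezier, stroke `#ff0000` → score (S511, F1920). Control points (SVG): P0=(131.0441,93.1622), P1=(155.0708,83.8541), P2=(47.0327,74.3840), P3=(72.8734,83.6648); sampled at t=k/6. Machine vertices: (131.0441,59.4414) → (133.2833,64.0214) → (120.8990,68.1030) → (101.2785,71.1609) → (81.8092,72.6698) → (69.8784,72.1042) → (72.8734,68.9388). Open path.

**Shape 4** — `<path>` rectangle, stroke `#ff0000` → score (S511, F1920). Machine vertices: (27.2034,105.9841) → (36.6853,105.9841) → (36.6853,30.3206) → (27.2034,30.3206) → (27.2034,105.9841). Closed: final G1 returns to the first vertex.

**Shape 5** — `<path>` quadratic bezier, stroke `#000000` → engrave (S353, F3948). Control points (SVG): P0=(66.0161,107.5076), P1=(57.7514,107.4729), P2=(117.7347,72.8253); sampled at t=k/6. Machine vertices: (66.0161,45.0960) → (65.1570,46.0690) → (68.0894,48.9650) → (74.8134,53.7839) → (85.3289,60.5258) → (99.6360,69.1906) → (117.7347,79.7783). Open path.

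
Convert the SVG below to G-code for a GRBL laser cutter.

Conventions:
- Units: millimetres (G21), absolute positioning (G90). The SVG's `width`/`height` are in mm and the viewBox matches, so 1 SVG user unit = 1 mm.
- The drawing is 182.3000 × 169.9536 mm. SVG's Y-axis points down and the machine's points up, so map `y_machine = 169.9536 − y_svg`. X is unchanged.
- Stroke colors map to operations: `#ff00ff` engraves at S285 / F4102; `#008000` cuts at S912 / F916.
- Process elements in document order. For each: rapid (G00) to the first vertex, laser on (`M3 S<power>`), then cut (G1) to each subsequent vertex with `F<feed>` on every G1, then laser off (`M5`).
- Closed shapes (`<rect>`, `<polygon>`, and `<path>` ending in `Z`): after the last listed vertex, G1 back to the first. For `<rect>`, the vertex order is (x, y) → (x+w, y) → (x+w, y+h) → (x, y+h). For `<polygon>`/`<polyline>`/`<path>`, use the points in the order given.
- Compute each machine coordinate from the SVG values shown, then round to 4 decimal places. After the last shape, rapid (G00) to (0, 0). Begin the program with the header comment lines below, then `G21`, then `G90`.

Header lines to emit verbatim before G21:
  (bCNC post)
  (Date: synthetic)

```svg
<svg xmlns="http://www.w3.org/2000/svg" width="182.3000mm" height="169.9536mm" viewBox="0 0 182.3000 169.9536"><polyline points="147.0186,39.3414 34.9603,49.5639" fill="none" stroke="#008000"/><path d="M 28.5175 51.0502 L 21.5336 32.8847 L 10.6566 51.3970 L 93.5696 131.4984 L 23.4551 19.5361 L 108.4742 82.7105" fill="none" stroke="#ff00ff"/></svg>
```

Since the viewBox matches the mm dimensions, user units are millimetres directly. The only transform is the Y-flip y_m = 169.9536 − y_svg.

Shape 1 is a line segment drawn with `<polyline>`. Its stroke #008000 means cut at S912, F916. After flipping Y the toolpath is (147.0186,130.6122) → (34.9603,120.3897).

Shape 2 is a open polyline drawn with `<path>`. Its stroke #ff00ff means engrave at S285, F4102. After flipping Y the toolpath is (28.5175,118.9034) → (21.5336,137.0689) → (10.6566,118.5566) → (93.5696,38.4552) → (23.4551,150.4175) → (108.4742,87.2431).

(bCNC post)
(Date: synthetic)
G21
G90
G00 X147.0186 Y130.6122
M3 S912
G1 X34.9603 Y120.3897 F916
M5
G00 X28.5175 Y118.9034
M3 S285
G1 X21.5336 Y137.0689 F4102
G1 X10.6566 Y118.5566 F4102
G1 X93.5696 Y38.4552 F4102
G1 X23.4551 Y150.4175 F4102
G1 X108.4742 Y87.2431 F4102
M5
G00 X0.0000 Y0.0000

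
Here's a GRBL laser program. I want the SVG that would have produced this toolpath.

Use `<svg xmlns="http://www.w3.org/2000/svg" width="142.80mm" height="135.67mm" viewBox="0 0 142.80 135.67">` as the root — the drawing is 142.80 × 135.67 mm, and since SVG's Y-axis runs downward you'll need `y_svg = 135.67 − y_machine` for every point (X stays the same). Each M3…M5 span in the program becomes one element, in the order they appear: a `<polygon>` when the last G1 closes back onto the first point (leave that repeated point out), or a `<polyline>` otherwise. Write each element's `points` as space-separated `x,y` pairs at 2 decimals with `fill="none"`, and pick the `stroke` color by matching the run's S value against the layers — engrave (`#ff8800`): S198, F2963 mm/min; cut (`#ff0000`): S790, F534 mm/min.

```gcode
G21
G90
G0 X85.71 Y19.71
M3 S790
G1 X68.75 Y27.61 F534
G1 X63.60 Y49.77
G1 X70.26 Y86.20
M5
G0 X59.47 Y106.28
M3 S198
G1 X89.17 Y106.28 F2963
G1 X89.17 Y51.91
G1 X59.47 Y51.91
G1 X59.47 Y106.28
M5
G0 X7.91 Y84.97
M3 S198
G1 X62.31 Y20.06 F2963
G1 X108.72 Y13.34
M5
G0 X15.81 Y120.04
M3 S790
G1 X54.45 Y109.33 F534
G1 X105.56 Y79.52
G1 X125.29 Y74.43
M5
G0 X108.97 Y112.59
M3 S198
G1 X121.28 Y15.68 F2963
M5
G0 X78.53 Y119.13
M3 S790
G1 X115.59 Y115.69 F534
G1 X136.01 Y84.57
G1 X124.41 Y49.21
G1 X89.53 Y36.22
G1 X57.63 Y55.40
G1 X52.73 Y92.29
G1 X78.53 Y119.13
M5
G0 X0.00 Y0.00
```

<svg xmlns="http://www.w3.org/2000/svg" width="142.80mm" height="135.67mm" viewBox="0 0 142.80 135.67">
  <polyline points="85.71,115.96 68.75,108.06 63.60,85.90 70.26,49.47" fill="none" stroke="#ff0000"/>
  <polygon points="59.47,29.39 89.17,29.39 89.17,83.76 59.47,83.76" fill="none" stroke="#ff8800"/>
  <polyline points="7.91,50.70 62.31,115.61 108.72,122.33" fill="none" stroke="#ff8800"/>
  <polyline points="15.81,15.63 54.45,26.34 105.56,56.15 125.29,61.24" fill="none" stroke="#ff0000"/>
  <polyline points="108.97,23.08 121.28,119.99" fill="none" stroke="#ff8800"/>
  <polygon points="78.53,16.54 115.59,19.98 136.01,51.10 124.41,86.46 89.53,99.45 57.63,80.27 52.73,43.38" fill="none" stroke="#ff0000"/>
</svg>

y_svg = 135.67 − y_m.

[1] S790→`#ff0000` (cut); open run; points: 85.71,115.96 68.75,108.06 63.60,85.90 70.26,49.47

[2] S198→`#ff8800` (engrave); closed run; points: 59.47,29.39 89.17,29.39 89.17,83.76 59.47,83.76

[3] S198→`#ff8800` (engrave); open run; points: 7.91,50.70 62.31,115.61 108.72,122.33

[4] S790→`#ff0000` (cut); open run; points: 15.81,15.63 54.45,26.34 105.56,56.15 125.29,61.24

[5] S198→`#ff8800` (engrave); open run; points: 108.97,23.08 121.28,119.99

[6] S790→`#ff0000` (cut); closed run; points: 78.53,16.54 115.59,19.98 136.01,51.10 124.41,86.46 89.53,99.45 57.63,80.27 52.73,43.38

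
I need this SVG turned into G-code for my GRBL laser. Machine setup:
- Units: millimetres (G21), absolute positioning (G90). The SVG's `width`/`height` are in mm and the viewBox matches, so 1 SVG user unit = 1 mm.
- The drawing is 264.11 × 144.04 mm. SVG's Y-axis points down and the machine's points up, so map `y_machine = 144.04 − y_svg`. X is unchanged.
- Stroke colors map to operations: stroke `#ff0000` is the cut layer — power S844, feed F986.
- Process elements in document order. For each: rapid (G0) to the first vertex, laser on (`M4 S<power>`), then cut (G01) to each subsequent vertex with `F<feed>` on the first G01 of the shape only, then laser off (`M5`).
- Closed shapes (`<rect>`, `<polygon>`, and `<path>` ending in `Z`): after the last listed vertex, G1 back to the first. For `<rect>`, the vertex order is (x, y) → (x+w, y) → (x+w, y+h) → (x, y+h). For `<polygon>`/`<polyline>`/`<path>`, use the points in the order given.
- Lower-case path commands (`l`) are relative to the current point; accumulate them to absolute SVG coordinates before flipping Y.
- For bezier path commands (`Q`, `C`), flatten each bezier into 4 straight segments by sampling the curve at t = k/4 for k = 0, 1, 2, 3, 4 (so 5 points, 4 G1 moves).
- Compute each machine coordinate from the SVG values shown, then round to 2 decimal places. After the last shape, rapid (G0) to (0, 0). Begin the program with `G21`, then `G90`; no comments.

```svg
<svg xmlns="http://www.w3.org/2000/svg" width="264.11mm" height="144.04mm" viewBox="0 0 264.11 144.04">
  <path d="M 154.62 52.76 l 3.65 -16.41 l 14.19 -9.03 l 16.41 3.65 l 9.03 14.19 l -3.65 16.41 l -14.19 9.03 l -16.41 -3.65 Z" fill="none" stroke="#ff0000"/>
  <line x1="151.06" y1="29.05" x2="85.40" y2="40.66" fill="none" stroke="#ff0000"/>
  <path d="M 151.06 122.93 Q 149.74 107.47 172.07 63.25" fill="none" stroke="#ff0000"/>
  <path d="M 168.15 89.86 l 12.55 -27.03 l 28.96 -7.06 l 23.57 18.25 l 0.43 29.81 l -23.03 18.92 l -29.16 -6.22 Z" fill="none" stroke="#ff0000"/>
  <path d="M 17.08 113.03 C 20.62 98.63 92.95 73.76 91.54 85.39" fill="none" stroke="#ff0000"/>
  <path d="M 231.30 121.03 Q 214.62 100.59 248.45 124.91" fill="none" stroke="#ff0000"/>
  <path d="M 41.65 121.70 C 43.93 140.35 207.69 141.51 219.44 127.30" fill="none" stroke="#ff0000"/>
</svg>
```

viewBox `0 0 264.11 144.04` with mm width/height → 1 unit = 1 mm. Flip: y_m = 144.04 − y_svg.

**Shape 1** — `<path>` regular polygon, stroke `#ff0000` → cut (S844, F986). Machine vertices: (154.62,91.28) → (158.27,107.69) → (172.46,116.72) → (188.87,113.07) → (197.90,98.88) → (194.25,82.47) → (180.06,73.44) → (163.65,77.09) → (154.62,91.28). Closed: final G1 returns to the first vertex.

**Shape 2** — `<line>` line segment, stroke `#ff0000` → cut (S844, F986). Machine vertices: (151.06,114.99) → (85.40,103.38). Open path.

**Shape 3** — `<path>` quadratic bezier, stroke `#ff0000` → cut (S844, F986). Control points (SVG): P0=(151.06,122.93), P1=(149.74,107.47), P2=(172.07,63.25); sampled at t=k/4. Machine vertices: (151.06,21.11) → (151.88,30.64) → (155.65,43.76) → (162.38,60.48) → (172.07,80.79). Open path.

**Shape 4** — `<path>` regular polygon, stroke `#ff0000` → cut (S844, F986). Machine vertices: (168.15,54.18) → (180.70,81.21) → (209.66,88.27) → (233.23,70.02) → (233.66,40.21) → (210.63,21.29) → (181.47,27.51) → (168.15,54.18). Closed: final G1 returns to the first vertex.

**Shape 5** — `<path>` cubic bezier, stroke `#ff0000` → cut (S844, F986). Control points (SVG): P0=(17.08,113.03), P1=(20.62,98.63), P2=(92.95,73.76), P3=(91.54,85.39); sampled at t=k/4. Machine vertices: (17.08,31.01) → (30.41,43.04) → (56.17,54.59) → (81.00,61.26) → (91.54,58.65). Open path.

**Shape 6** — `<path>` quadratic bezier, stroke `#ff0000` → cut (S844, F986). Control points (SVG): P0=(231.30,121.03), P1=(214.62,100.59), P2=(248.45,124.91); sampled at t=k/4. Machine vertices: (231.30,23.01) → (226.12,30.43) → (227.25,32.26) → (234.69,28.49) → (248.45,19.13). Open path.

**Shape 7** — `<path>` cubic bezier, stroke `#ff0000` → cut (S844, F986). Control points (SVG): P0=(41.65,121.70), P1=(43.93,140.35), P2=(207.69,141.51), P3=(219.44,127.30); sampled at t=k/4. Machine vertices: (41.65,22.34) → (68.74,11.60) → (126.99,7.22) → (187.02,9.00) → (219.44,16.74). Open path.

G21
G90
G0 X154.62 Y91.28
M4 S844
G01 X158.27 Y107.69 F986
G01 X172.46 Y116.72
G01 X188.87 Y113.07
G01 X197.90 Y98.88
G01 X194.25 Y82.47
G01 X180.06 Y73.44
G01 X163.65 Y77.09
G01 X154.62 Y91.28
M5
G0 X151.06 Y114.99
M4 S844
G01 X85.40 Y103.38 F986
M5
G0 X151.06 Y21.11
M4 S844
G01 X151.88 Y30.64 F986
G01 X155.65 Y43.76
G01 X162.38 Y60.48
G01 X172.07 Y80.79
M5
G0 X168.15 Y54.18
M4 S844
G01 X180.70 Y81.21 F986
G01 X209.66 Y88.27
G01 X233.23 Y70.02
G01 X233.66 Y40.21
G01 X210.63 Y21.29
G01 X181.47 Y27.51
G01 X168.15 Y54.18
M5
G0 X17.08 Y31.01
M4 S844
G01 X30.41 Y43.04 F986
G01 X56.17 Y54.59
G01 X81.00 Y61.26
G01 X91.54 Y58.65
M5
G0 X231.30 Y23.01
M4 S844
G01 X226.12 Y30.43 F986
G01 X227.25 Y32.26
G01 X234.69 Y28.49
G01 X248.45 Y19.13
M5
G0 X41.65 Y22.34
M4 S844
G01 X68.74 Y11.60 F986
G01 X126.99 Y7.22
G01 X187.02 Y9.00
G01 X219.44 Y16.74
M5
G0 X0.00 Y0.00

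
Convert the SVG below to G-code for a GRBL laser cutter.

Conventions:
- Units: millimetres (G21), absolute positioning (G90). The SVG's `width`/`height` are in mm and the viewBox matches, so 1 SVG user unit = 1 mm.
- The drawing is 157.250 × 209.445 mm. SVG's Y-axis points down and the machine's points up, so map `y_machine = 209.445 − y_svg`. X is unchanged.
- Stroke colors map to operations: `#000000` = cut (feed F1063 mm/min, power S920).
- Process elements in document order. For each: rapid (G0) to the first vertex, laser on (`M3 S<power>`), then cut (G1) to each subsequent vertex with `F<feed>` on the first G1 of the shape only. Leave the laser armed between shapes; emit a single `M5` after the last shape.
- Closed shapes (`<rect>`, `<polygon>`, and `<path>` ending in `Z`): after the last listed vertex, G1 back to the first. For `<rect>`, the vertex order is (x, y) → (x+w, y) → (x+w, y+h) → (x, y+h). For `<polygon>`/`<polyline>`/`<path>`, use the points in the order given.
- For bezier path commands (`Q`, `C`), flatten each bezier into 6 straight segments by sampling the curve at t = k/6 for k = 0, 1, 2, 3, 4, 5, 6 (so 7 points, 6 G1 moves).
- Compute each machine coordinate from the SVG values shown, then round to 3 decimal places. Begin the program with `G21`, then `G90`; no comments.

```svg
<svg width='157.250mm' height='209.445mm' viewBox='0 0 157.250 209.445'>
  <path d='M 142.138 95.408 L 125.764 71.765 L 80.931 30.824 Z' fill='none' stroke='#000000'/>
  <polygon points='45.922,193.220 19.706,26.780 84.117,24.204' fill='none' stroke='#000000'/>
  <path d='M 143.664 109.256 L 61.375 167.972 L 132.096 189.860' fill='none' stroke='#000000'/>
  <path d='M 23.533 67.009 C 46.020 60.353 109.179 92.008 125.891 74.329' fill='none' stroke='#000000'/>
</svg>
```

viewBox `0 0 157.250 209.445` with mm width/height → 1 unit = 1 mm. Flip: y_m = 209.445 − y_svg.

**Shape 1** — `<path>` closed polygon, stroke `#000000` → cut (S920, F1063). Machine vertices: (142.138,114.037) → (125.764,137.680) → (80.931,178.621) → (142.138,114.037). Closed: final G1 returns to the first vertex.

**Shape 2** — `<polygon>` closed polygon, stroke `#000000` → cut (S920, F1063). Machine vertices: (45.922,16.225) → (19.706,182.665) → (84.117,185.241) → (45.922,16.225). Closed: final G1 returns to the first vertex.

**Shape 3** — `<path>` open polyline, stroke `#000000` → cut (S920, F1063). Machine vertices: (143.664,100.189) → (61.375,41.473) → (132.096,19.585). Open path.

**Shape 4** — `<path>` cubic bezier, stroke `#000000` → cut (S920, F1063). Control points (SVG): P0=(23.533,67.009), P1=(46.020,60.353), P2=(109.179,92.008), P3=(125.891,74.329); sampled at t=k/6. Machine vertices: (23.533,142.436) → (37.763,142.977) → (56.351,139.568) → (76.878,134.642) → (96.923,130.636) → (114.068,129.982) → (125.891,135.116). Open path.

G21
G90
G0 X142.138 Y114.037
M3 S920
G1 X125.764 Y137.680 F1063
G1 X80.931 Y178.621
G1 X142.138 Y114.037
G0 X45.922 Y16.225
M3 S920
G1 X19.706 Y182.665 F1063
G1 X84.117 Y185.241
G1 X45.922 Y16.225
G0 X143.664 Y100.189
M3 S920
G1 X61.375 Y41.473 F1063
G1 X132.096 Y19.585
G0 X23.533 Y142.436
M3 S920
G1 X37.763 Y142.977 F1063
G1 X56.351 Y139.568
G1 X76.878 Y134.642
G1 X96.923 Y130.636
G1 X114.068 Y129.982
G1 X125.891 Y135.116
M5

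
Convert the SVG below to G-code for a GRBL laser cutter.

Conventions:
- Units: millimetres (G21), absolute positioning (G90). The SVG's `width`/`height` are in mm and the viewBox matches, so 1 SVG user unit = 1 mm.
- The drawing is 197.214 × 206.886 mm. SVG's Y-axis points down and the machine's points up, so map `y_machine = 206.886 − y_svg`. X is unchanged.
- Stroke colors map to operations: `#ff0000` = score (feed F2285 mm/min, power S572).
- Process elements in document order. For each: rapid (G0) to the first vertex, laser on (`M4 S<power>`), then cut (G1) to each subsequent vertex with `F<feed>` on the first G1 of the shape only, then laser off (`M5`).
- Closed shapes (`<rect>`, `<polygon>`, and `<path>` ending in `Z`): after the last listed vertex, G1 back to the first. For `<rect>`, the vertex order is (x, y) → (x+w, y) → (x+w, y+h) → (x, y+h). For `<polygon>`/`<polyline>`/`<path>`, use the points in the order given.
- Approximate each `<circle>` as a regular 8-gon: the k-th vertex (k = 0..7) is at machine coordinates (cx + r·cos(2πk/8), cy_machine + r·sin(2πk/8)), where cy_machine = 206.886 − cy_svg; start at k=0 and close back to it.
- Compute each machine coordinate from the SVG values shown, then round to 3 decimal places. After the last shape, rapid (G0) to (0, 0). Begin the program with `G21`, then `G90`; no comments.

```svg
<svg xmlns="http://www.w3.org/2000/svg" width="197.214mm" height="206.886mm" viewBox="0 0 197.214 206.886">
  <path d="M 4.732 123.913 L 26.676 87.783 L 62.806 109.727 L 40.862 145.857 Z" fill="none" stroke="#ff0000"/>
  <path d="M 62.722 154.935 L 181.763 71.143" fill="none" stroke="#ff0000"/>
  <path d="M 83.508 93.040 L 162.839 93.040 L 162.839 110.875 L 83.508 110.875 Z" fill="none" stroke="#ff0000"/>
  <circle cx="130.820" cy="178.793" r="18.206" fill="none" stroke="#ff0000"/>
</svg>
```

viewBox `0 0 197.214 206.886` with mm width/height → 1 unit = 1 mm. Flip: y_m = 206.886 − y_svg.

**Shape 1** — `<path>` regular polygon, stroke `#ff0000` → score (S572, F2285). Machine vertices: (4.732,82.973) → (26.676,119.103) → (62.806,97.159) → (40.862,61.029) → (4.732,82.973). Closed: final G1 returns to the first vertex.

**Shape 2** — `<path>` line segment, stroke `#ff0000` → score (S572, F2285). Machine vertices: (62.722,51.951) → (181.763,135.743). Open path.

**Shape 3** — `<path>` rectangle, stroke `#ff0000` → score (S572, F2285). Machine vertices: (83.508,113.846) → (162.839,113.846) → (162.839,96.011) → (83.508,96.011) → (83.508,113.846). Closed: final G1 returns to the first vertex.

**Shape 4** — `<circle>` circle, stroke `#ff0000` → score (S572, F2285). Machine vertices: (149.026,28.093) → (143.694,40.967) → (130.820,46.299) → (117.946,40.967) → (112.614,28.093) → (117.946,15.219) → (130.820,9.887) → (143.694,15.219) → (149.026,28.093). Closed: final G1 returns to the first vertex.

G21
G90
G0 X4.732 Y82.973
M4 S572
G1 X26.676 Y119.103 F2285
G1 X62.806 Y97.159
G1 X40.862 Y61.029
G1 X4.732 Y82.973
M5
G0 X62.722 Y51.951
M4 S572
G1 X181.763 Y135.743 F2285
M5
G0 X83.508 Y113.846
M4 S572
G1 X162.839 Y113.846 F2285
G1 X162.839 Y96.011
G1 X83.508 Y96.011
G1 X83.508 Y113.846
M5
G0 X149.026 Y28.093
M4 S572
G1 X143.694 Y40.967 F2285
G1 X130.820 Y46.299
G1 X117.946 Y40.967
G1 X112.614 Y28.093
G1 X117.946 Y15.219
G1 X130.820 Y9.887
G1 X143.694 Y15.219
G1 X149.026 Y28.093
M5
G0 X0.000 Y0.000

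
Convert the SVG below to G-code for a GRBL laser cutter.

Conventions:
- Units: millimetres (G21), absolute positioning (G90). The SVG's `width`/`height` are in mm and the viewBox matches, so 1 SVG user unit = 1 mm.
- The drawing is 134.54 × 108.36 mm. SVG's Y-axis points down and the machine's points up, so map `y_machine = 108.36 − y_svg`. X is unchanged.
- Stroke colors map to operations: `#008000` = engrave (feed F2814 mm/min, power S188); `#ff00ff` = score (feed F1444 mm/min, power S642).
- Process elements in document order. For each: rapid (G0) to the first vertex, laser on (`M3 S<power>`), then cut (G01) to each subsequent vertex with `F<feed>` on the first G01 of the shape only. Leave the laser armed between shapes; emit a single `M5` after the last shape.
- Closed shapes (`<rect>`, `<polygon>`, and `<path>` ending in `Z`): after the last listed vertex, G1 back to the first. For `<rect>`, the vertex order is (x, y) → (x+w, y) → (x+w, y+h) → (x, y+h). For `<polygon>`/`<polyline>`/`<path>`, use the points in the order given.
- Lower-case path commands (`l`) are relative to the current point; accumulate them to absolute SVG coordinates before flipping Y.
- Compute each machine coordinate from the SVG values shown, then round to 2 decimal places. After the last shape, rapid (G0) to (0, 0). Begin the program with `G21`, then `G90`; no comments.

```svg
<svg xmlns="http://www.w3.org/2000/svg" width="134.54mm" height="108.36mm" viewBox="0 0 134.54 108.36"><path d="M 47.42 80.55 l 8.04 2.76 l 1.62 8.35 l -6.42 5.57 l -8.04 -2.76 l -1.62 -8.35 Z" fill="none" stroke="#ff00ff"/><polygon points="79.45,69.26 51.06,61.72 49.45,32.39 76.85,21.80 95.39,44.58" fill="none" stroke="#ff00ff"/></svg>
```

G21
G90
G0 X47.42 Y27.81
M3 S642
G01 X55.46 Y25.05 F1444
G01 X57.08 Y16.70
G01 X50.66 Y11.13
G01 X42.62 Y13.89
G01 X41.00 Y22.24
G01 X47.42 Y27.81
G0 X79.45 Y39.10
M3 S642
G01 X51.06 Y46.64 F1444
G01 X49.45 Y75.97
G01 X76.85 Y86.56
G01 X95.39 Y63.78
G01 X79.45 Y39.10
M5
G0 X0.00 Y0.00

viewBox `0 0 134.54 108.36` with mm width/height → 1 unit = 1 mm. Flip: y_m = 108.36 − y_svg.

**Shape 1** — `<path>` regular polygon, stroke `#ff00ff` → score (S642, F1444). Machine vertices: (47.42,27.81) → (55.46,25.05) → (57.08,16.70) → (50.66,11.13) → (42.62,13.89) → (41.00,22.24) → (47.42,27.81). Closed: final G1 returns to the first vertex.

**Shape 2** — `<polygon>` regular polygon, stroke `#ff00ff` → score (S642, F1444). Machine vertices: (79.45,39.10) → (51.06,46.64) → (49.45,75.97) → (76.85,86.56) → (95.39,63.78) → (79.45,39.10). Closed: final G1 returns to the first vertex.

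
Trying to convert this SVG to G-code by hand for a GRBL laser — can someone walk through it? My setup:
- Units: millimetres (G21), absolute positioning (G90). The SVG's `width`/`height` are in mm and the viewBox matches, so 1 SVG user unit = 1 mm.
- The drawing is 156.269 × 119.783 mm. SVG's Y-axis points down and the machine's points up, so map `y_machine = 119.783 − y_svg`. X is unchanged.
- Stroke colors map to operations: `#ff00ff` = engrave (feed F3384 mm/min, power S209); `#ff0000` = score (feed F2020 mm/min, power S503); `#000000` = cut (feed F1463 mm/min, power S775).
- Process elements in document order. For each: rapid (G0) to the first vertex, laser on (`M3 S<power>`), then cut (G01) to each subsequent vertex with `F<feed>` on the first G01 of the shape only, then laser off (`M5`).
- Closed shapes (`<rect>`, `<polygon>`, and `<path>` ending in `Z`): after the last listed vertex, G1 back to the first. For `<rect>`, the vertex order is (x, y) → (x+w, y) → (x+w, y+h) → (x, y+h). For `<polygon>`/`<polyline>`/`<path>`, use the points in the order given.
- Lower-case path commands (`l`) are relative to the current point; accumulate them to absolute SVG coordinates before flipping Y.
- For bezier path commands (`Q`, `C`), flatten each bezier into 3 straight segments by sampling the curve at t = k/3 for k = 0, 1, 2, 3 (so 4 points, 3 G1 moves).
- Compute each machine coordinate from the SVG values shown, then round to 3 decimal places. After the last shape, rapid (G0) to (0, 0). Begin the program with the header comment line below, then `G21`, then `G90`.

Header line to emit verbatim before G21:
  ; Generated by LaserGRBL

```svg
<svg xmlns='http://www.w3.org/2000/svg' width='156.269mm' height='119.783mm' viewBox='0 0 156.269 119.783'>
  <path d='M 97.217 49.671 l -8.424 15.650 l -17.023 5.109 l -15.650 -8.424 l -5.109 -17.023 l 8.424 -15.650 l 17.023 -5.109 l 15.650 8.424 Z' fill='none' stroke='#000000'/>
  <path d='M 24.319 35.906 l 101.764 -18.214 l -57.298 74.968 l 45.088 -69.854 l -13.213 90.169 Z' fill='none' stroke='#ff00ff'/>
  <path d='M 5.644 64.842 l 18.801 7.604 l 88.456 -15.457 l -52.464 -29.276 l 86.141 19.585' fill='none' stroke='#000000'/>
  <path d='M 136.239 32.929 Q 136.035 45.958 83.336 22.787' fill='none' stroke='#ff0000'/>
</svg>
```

viewBox `0 0 156.269 119.783` with mm width/height → 1 unit = 1 mm. Flip: y_m = 119.783 − y_svg.

**Shape 1** — `<path>` regular polygon, stroke `#000000` → cut (S775, F1463). Machine vertices: (97.217,70.112) → (88.793,54.462) → (71.770,49.353) → (56.120,57.777) → (51.011,74.800) → (59.435,90.450) → (76.458,95.559) → (92.108,87.135) → (97.217,70.112). Closed: final G1 returns to the first vertex.

**Shape 2** — `<path>` closed polygon, stroke `#ff00ff` → engrave (S209, F3384). Machine vertices: (24.319,83.877) → (126.083,102.091) → (68.785,27.123) → (113.873,96.977) → (100.660,6.808) → (24.319,83.877). Closed: final G1 returns to the first vertex.

**Shape 3** — `<path>` open polyline, stroke `#000000` → cut (S775, F1463). Machine vertices: (5.644,54.941) → (24.445,47.337) → (112.901,62.794) → (60.437,92.070) → (146.578,72.485). Open path.

**Shape 4** — `<path>` quadratic bezier, stroke `#ff0000` → score (S503, F2020). Control points (SVG): P0=(136.239,32.929), P1=(136.035,45.958), P2=(83.336,22.787); sampled at t=k/3. Machine vertices: (136.239,86.854) → (130.270,82.190) → (112.636,85.571) → (83.336,96.996). Open path.

; Generated by LaserGRBL
G21
G90
G0 X97.217 Y70.112
M3 S775
G01 X88.793 Y54.462 F1463
G01 X71.770 Y49.353
G01 X56.120 Y57.777
G01 X51.011 Y74.800
G01 X59.435 Y90.450
G01 X76.458 Y95.559
G01 X92.108 Y87.135
G01 X97.217 Y70.112
M5
G0 X24.319 Y83.877
M3 S209
G01 X126.083 Y102.091 F3384
G01 X68.785 Y27.123
G01 X113.873 Y96.977
G01 X100.660 Y6.808
G01 X24.319 Y83.877
M5
G0 X5.644 Y54.941
M3 S775
G01 X24.445 Y47.337 F1463
G01 X112.901 Y62.794
G01 X60.437 Y92.070
G01 X146.578 Y72.485
M5
G0 X136.239 Y86.854
M3 S503
G01 X130.270 Y82.190 F2020
G01 X112.636 Y85.571
G01 X83.336 Y96.996
M5
G0 X0.000 Y0.000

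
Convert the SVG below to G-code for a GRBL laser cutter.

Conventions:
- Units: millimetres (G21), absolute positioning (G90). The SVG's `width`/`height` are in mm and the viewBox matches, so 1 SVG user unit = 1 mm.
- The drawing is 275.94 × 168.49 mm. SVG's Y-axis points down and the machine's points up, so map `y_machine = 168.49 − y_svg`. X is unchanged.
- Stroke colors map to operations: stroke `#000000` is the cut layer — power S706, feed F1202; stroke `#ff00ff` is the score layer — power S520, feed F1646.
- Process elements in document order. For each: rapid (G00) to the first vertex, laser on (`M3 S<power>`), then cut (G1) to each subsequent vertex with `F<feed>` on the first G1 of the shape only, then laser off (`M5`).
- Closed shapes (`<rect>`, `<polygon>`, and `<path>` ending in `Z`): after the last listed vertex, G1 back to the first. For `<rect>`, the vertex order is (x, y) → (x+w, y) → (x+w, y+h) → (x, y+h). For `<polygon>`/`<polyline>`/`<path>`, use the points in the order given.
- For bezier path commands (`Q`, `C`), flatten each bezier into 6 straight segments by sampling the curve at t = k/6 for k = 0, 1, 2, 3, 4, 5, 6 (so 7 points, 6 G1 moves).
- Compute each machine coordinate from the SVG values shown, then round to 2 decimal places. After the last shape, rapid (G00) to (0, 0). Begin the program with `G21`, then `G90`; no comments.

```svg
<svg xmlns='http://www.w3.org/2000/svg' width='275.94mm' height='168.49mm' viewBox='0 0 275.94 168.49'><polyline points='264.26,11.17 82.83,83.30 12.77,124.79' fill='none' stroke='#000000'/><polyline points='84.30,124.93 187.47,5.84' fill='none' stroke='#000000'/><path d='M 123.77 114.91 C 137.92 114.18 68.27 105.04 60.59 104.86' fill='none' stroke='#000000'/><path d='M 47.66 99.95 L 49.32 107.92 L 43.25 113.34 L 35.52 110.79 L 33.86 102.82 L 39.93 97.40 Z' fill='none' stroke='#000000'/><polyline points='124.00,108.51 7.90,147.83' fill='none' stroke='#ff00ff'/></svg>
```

G21
G90
G00 X264.26 Y157.32
M3 S706
G1 X82.83 Y85.19 F1202
G1 X12.77 Y43.70
M5
G00 X84.30 Y43.56
M3 S706
G1 X187.47 Y162.65 F1202
M5
G00 X123.77 Y53.58
M3 S706
G1 X124.54 Y54.57 F1202
G1 X115.39 Y56.47
G1 X100.37 Y58.81
G1 X83.53 Y61.11
G1 X68.92 Y62.87
G1 X60.59 Y63.63
M5
G00 X47.66 Y68.54
M3 S706
G1 X49.32 Y60.57 F1202
G1 X43.25 Y55.15
G1 X35.52 Y57.70
G1 X33.86 Y65.67
G1 X39.93 Y71.09
G1 X47.66 Y68.54
M5
G00 X124.00 Y59.98
M3 S520
G1 X7.90 Y20.66 F1646
M5
G00 X0.00 Y0.00

viewBox `0 0 275.94 168.49` with mm width/height → 1 unit = 1 mm. Flip: y_m = 168.49 − y_svg.

**Shape 1** — `<polyline>` open polyline, stroke `#000000` → cut (S706, F1202). Machine vertices: (264.26,157.32) → (82.83,85.19) → (12.77,43.70). Open path.

**Shape 2** — `<polyline>` line segment, stroke `#000000` → cut (S706, F1202). Machine vertices: (84.30,43.56) → (187.47,162.65). Open path.

**Shape 3** — `<path>` cubic bezier, stroke `#000000` → cut (S706, F1202). Control points (SVG): P0=(123.77,114.91), P1=(137.92,114.18), P2=(68.27,105.04), P3=(60.59,104.86); sampled at t=k/6. Machine vertices: (123.77,53.58) → (124.54,54.57) → (115.39,56.47) → (100.37,58.81) → (83.53,61.11) → (68.92,62.87) → (60.59,63.63). Open path.

**Shape 4** — `<path>` regular polygon, stroke `#000000` → cut (S706, F1202). Machine vertices: (47.66,68.54) → (49.32,60.57) → (43.25,55.15) → (35.52,57.70) → (33.86,65.67) → (39.93,71.09) → (47.66,68.54). Closed: final G1 returns to the first vertex.

**Shape 5** — `<polyline>` line segment, stroke `#ff00ff` → score (S520, F1646). Machine vertices: (124.00,59.98) → (7.90,20.66). Open path.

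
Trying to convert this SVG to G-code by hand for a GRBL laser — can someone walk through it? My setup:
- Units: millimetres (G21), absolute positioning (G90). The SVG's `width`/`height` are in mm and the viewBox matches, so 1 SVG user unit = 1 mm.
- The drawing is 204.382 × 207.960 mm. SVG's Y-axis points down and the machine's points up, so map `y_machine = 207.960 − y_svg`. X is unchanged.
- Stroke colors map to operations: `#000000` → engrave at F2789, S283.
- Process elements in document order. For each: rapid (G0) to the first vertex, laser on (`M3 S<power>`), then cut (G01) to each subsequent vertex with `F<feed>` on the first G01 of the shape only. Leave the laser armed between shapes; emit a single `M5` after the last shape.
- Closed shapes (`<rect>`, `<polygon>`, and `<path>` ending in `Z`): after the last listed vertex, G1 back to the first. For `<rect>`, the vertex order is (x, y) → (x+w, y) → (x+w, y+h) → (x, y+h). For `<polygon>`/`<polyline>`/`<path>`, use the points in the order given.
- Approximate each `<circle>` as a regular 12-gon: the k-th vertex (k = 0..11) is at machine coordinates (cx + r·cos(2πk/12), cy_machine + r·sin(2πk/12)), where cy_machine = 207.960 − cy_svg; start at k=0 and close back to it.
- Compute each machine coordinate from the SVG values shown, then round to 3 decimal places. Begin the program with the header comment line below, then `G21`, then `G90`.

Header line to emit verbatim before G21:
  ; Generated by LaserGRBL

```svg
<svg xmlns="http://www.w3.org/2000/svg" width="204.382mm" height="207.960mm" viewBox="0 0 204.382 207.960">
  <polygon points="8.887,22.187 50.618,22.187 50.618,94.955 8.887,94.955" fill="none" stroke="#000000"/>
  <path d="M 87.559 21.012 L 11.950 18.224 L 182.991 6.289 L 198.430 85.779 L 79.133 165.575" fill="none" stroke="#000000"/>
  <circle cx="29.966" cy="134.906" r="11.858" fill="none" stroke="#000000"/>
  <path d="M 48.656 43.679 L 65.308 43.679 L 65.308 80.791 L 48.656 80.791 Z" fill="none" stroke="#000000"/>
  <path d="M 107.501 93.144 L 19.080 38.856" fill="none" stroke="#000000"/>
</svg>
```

Since the viewBox matches the mm dimensions, user units are millimetres directly. The only transform is the Y-flip y_m = 207.960 − y_svg.

Shape 1 is a rectangle drawn with `<polygon>`. Its stroke #000000 means engrave at S283, F2789. After flipping Y the toolpath is (8.887,185.773) → (50.618,185.773) → (50.618,113.005) → (8.887,113.005) → (8.887,185.773), returning to the start.

Shape 2 is a open polyline drawn with `<path>`. Its stroke #000000 means engrave at S283, F2789. After flipping Y the toolpath is (87.559,186.948) → (11.950,189.736) → (182.991,201.671) → (198.430,122.181) → (79.133,42.385).

Shape 3 is a circle drawn with `<circle>`. Its stroke #000000 means engrave at S283, F2789. After flipping Y the toolpath is (41.824,73.054) → (40.235,78.983) → (35.895,83.323) → (29.966,84.912) → (24.037,83.323) → (19.697,78.983) → (18.108,73.054) → (19.697,67.125) → (24.037,62.785) → (29.966,61.196) → (35.895,62.785) → (40.235,67.125) → (41.824,73.054), returning to the start.

Shape 4 is a rectangle drawn with `<path>`. Its stroke #000000 means engrave at S283, F2789. After flipping Y the toolpath is (48.656,164.281) → (65.308,164.281) → (65.308,127.169) → (48.656,127.169) → (48.656,164.281), returning to the start.

Shape 5 is a line segment drawn with `<path>`. Its stroke #000000 means engrave at S283, F2789. After flipping Y the toolpath is (107.501,114.816) → (19.080,169.104).

; Generated by LaserGRBL
G21
G90
G0 X8.887 Y185.773
M3 S283
G01 X50.618 Y185.773 F2789
G01 X50.618 Y113.005
G01 X8.887 Y113.005
G01 X8.887 Y185.773
G0 X87.559 Y186.948
M3 S283
G01 X11.950 Y189.736 F2789
G01 X182.991 Y201.671
G01 X198.430 Y122.181
G01 X79.133 Y42.385
G0 X41.824 Y73.054
M3 S283
G01 X40.235 Y78.983 F2789
G01 X35.895 Y83.323
G01 X29.966 Y84.912
G01 X24.037 Y83.323
G01 X19.697 Y78.983
G01 X18.108 Y73.054
G01 X19.697 Y67.125
G01 X24.037 Y62.785
G01 X29.966 Y61.196
G01 X35.895 Y62.785
G01 X40.235 Y67.125
G01 X41.824 Y73.054
G0 X48.656 Y164.281
M3 S283
G01 X65.308 Y164.281 F2789
G01 X65.308 Y127.169
G01 X48.656 Y127.169
G01 X48.656 Y164.281
G0 X107.501 Y114.816
M3 S283
G01 X19.080 Y169.104 F2789
M5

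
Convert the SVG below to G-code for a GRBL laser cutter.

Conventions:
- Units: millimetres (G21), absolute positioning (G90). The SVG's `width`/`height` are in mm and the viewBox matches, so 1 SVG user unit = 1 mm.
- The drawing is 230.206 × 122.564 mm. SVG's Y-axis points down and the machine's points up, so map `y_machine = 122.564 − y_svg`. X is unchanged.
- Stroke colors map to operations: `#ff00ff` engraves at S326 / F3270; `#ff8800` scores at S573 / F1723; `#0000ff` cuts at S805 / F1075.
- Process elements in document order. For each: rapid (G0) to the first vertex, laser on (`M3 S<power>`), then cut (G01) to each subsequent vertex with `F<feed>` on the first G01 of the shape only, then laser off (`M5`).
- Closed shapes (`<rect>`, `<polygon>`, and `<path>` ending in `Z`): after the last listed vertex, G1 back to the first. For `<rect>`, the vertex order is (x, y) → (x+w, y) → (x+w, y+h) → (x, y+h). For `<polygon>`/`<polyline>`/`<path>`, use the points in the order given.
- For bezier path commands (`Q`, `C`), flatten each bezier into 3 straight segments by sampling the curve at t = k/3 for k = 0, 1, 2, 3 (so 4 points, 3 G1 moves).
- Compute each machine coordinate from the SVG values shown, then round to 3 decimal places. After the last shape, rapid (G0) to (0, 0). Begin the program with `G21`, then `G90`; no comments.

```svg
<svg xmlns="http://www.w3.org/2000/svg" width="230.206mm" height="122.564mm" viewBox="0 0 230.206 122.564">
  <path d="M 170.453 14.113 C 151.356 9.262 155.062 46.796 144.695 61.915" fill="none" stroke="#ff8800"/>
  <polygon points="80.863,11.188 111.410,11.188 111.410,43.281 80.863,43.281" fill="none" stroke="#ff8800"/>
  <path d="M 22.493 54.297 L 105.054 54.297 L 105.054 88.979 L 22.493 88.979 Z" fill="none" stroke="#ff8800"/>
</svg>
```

G21
G90
G0 X170.453 Y108.451
M3 S573
G01 X157.591 Y101.574 F1723
G01 X151.737 Y80.840
G01 X144.695 Y60.649
M5
G0 X80.863 Y111.376
M3 S573
G01 X111.410 Y111.376 F1723
G01 X111.410 Y79.283
G01 X80.863 Y79.283
G01 X80.863 Y111.376
M5
G0 X22.493 Y68.267
M3 S573
G01 X105.054 Y68.267 F1723
G01 X105.054 Y33.585
G01 X22.493 Y33.585
G01 X22.493 Y68.267
M5
G0 X0.000 Y0.000

1 u = 1 mm; y_m = 122.564 − y.

[1] `<path>` cubic bezier, #ff8800→score S573 F1723: (170.453,108.451) → (157.591,101.574) → (151.737,80.840) → (144.695,60.649)

[2] `<polygon>` rectangle, #ff8800→score S573 F1723: (80.863,111.376) → (111.410,111.376) → (111.410,79.283) → (80.863,79.283) → (80.863,111.376) (closed)

[3] `<path>` rectangle, #ff8800→score S573 F1723: (22.493,68.267) → (105.054,68.267) → (105.054,33.585) → (22.493,33.585) → (22.493,68.267) (closed)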